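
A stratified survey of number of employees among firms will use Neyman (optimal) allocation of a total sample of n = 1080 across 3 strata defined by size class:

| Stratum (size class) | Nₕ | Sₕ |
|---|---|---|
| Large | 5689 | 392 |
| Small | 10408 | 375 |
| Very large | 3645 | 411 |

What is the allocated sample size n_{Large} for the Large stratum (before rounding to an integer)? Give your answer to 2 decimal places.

Neyman allocation: nₕ = n·NₕSₕ / Σⱼ NⱼSⱼ.
Σ NⱼSⱼ = 5689·392 + 10408·375 + 3645·411 = 7.631183 × 10^6.
n_{Large} = 1080·5689·392 / (7.631183 × 10^6) = 315.61.

315.61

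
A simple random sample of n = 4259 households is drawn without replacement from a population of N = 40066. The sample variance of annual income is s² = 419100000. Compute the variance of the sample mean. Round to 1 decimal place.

Under SRS without replacement, Var(ȳ) = (1 − f)·s²/n with f = n/N = 4259/40066 = 0.10629961.
Var(ȳ) = (1 − 0.10629961)·419100000/4259 = 0.89370039·98403.381 = 87943.14.

87943.1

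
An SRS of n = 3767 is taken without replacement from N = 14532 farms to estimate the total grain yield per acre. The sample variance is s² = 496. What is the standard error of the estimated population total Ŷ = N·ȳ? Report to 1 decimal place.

Var(Ŷ) = N²·Var(ȳ) = N²·(1 − n/N)·s²/n.
f = 3767/14532 = 0.25922103; Var(ȳ) = 0.74077897·496/3767 = 0.097538192.
Var(Ŷ) = 14532² · 0.097538192 = 2.059802 × 10^7.
SE(Ŷ) = √(2.059802 × 10^7) = 4538.5.

4538.5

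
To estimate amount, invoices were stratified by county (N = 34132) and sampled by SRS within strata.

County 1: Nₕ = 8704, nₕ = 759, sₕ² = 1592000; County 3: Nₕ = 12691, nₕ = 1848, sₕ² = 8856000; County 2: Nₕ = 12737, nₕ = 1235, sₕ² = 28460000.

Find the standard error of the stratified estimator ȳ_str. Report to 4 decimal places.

Var(ȳ_str) = Σₕ Wₕ²(1 − fₕ)sₕ²/nₕ with Wₕ = Nₕ/N, N = 34132.
County 1: Wₕ = 0.25500996; term = 0.25500996²·(1 − 0.08720129)·1592000/759 = 124.50609.
County 3: Wₕ = 0.37182116; term = 0.37182116²·(1 − 0.14561500)·8856000/1848 = 566.05349.
County 2: Wₕ = 0.37316887; term = 0.37316887²·(1 − 0.09696161)·28460000/1235 = 2897.9106.
Sum = 3588.4702.
SE = √(3588.4702) = 59.9038.

59.9038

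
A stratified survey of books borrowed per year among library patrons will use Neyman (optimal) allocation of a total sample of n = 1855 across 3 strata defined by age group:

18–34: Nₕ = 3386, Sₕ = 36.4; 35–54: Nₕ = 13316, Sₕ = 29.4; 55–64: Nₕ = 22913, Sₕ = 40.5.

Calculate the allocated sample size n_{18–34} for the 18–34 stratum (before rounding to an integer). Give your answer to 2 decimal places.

158.47

Neyman allocation: nₕ = n·NₕSₕ / Σⱼ NⱼSⱼ.
Σ NⱼSⱼ = 3386·36.4 + 13316·29.4 + 22913·40.5 = 1.4427173 × 10^6.
n_{18–34} = 1855·3386·36.4 / (1.4427173 × 10^6) = 158.47.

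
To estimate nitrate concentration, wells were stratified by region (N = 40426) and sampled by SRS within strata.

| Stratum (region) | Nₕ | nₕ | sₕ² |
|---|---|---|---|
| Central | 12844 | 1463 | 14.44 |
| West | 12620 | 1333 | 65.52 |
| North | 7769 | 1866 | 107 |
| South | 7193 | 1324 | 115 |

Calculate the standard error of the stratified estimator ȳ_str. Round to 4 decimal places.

0.0950

Var(ȳ_str) = Σₕ Wₕ²(1 − fₕ)sₕ²/nₕ with Wₕ = Nₕ/N, N = 40426.
Central: Wₕ = 0.31771632; term = 0.31771632²·(1 − 0.11390533)·14.44/1463 = 8.8284009 × 10^-4.
West: Wₕ = 0.31217533; term = 0.31217533²·(1 − 0.10562599)·65.52/1333 = 0.0042841047.
North: Wₕ = 0.19217830; term = 0.19217830²·(1 − 0.24018535)·107/1866 = 0.0016091202.
South: Wₕ = 0.17793005; term = 0.17793005²·(1 − 0.18406784)·115/1324 = 0.0022436881.
Sum = 0.0090197531.
SE = √(0.0090197531) = 0.0950.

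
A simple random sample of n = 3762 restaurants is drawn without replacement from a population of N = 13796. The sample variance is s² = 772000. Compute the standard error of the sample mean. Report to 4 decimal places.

Under SRS without replacement, Var(ȳ) = (1 − f)·s²/n with f = n/N = 3762/13796 = 0.27268774.
Var(ȳ) = (1 − 0.27268774)·772000/3762 = 0.72731226·205.20999 = 149.25175.
SE(ȳ) = √(149.25175) = 12.2169.

12.2169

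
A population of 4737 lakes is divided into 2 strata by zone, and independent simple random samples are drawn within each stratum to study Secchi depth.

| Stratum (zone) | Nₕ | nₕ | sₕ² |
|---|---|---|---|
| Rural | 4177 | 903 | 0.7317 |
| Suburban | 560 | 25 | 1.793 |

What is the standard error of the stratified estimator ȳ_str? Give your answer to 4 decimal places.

0.0381

Var(ȳ_str) = Σₕ Wₕ²(1 − fₕ)sₕ²/nₕ with Wₕ = Nₕ/N, N = 4737.
Rural: Wₕ = 0.88178172; term = 0.88178172²·(1 − 0.21618386)·0.7317/903 = 4.9383479 × 10^-4.
Suburban: Wₕ = 0.11821828; term = 0.11821828²·(1 − 0.04464286)·1.793/25 = 9.5758056 × 10^-4.
Sum = 0.0014514154.
SE = √(0.0014514154) = 0.0381.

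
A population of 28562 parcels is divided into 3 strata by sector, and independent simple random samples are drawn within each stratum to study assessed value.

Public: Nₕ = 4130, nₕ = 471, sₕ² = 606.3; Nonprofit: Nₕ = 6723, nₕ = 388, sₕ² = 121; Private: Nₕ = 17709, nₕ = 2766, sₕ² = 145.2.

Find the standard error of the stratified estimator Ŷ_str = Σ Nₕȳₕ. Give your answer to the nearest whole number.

6828

Var(Ŷ_str) = Σₕ Nₕ²(1 − fₕ)sₕ²/nₕ.
Public: 4130²·(1 − 471/4130)·606.3/471 = 1.9452666 × 10^7.
Nonprofit: 6723²·(1 − 388/6723)·121/388 = 1.3281997 × 10^7.
Private: 17709²·(1 − 2766/17709)·145.2/2766 = 1.3891408 × 10^7.
Sum = 4.6626071 × 10^7.
SE = √(4.6626071 × 10^7) = 6828.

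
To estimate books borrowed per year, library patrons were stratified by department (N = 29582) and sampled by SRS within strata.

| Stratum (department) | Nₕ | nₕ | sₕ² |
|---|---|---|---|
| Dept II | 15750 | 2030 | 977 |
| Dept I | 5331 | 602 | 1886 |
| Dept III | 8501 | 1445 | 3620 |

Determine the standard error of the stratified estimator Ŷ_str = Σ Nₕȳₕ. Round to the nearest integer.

Var(Ŷ_str) = Σₕ Nₕ²(1 − fₕ)sₕ²/nₕ.
Dept II: 15750²·(1 − 2030/15750)·977/2030 = 1.0399997 × 10^8.
Dept I: 5331²·(1 − 602/5331)·1886/602 = 7.8981103 × 10^7.
Dept III: 8501²·(1 − 1445/8501)·3620/1445 = 1.5026897 × 10^8.
Sum = 3.3325004 × 10^8.
SE = √(3.3325004 × 10^8) = 18255.

18255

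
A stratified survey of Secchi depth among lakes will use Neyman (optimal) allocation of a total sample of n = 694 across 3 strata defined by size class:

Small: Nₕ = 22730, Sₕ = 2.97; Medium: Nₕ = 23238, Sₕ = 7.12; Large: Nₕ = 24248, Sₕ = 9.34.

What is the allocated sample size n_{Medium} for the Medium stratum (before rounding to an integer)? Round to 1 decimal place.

Neyman allocation: nₕ = n·NₕSₕ / Σⱼ NⱼSⱼ.
Σ NⱼSⱼ = 22730·2.97 + 23238·7.12 + 24248·9.34 = 459438.98.
n_{Medium} = 694·23238·7.12 / 459438.98 = 249.9.

249.9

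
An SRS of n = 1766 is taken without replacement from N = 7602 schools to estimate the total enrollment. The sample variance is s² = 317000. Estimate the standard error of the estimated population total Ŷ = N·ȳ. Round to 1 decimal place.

89239.2

Var(Ŷ) = N²·Var(ȳ) = N²·(1 − n/N)·s²/n.
f = 1766/7602 = 0.23230729; Var(ȳ) = 0.76769271·317000/1766 = 137.80215.
Var(Ŷ) = 7602² · 137.80215 = 7.9636419 × 10^9.
SE(Ŷ) = √(7.9636419 × 10^9) = 89239.2.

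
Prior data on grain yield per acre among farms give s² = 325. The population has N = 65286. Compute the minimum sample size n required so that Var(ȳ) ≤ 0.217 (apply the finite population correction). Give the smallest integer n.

Without fpc, n₀ = s²/D = 325/0.217 = 1497.6959.
With fpc, (1 − n/N)·s²/n ≤ D requires n ≥ n₀/(1 + n₀/N) = 1497.6959/(1 + 1497.6959/65286) = 1464.1085.
Rounding up, n = 1465.

1465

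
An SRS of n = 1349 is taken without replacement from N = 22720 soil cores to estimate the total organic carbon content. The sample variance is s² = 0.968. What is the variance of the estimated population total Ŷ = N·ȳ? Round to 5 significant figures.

Var(Ŷ) = N²·Var(ȳ) = N²·(1 − n/N)·s²/n.
f = 1349/22720 = 0.05937500; Var(ȳ) = 0.94062500·0.968/1349 = 6.7496294 × 10^-4.
Var(Ŷ) = 22720² · (6.7496294 × 10^-4) = 348414.79.

348410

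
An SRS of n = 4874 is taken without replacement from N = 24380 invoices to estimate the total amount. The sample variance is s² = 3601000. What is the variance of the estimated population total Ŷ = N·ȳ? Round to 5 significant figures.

3.5135 × 10^11

Var(Ŷ) = N²·Var(ȳ) = N²·(1 − n/N)·s²/n.
f = 4874/24380 = 0.19991797; Var(ȳ) = 0.80008203·3601000/4874 = 591.11518.
Var(Ŷ) = 24380² · 591.11518 = 3.5134964 × 10^11.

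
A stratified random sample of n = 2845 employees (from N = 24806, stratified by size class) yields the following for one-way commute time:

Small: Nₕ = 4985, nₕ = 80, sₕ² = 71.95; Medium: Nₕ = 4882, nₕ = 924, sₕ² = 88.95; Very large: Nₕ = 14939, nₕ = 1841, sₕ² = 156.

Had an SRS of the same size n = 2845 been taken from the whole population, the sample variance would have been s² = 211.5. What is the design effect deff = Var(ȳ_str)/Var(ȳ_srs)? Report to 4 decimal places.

0.9984

Var(ȳ_str) = Σ Wₕ²(1−fₕ)sₕ²/nₕ with Wₕ = Nₕ/24806:
  Small: (4985/24806)²·(1−80/4985)·71.95/80 = 0.035738104
  Medium: (4882/24806)²·(1−924/4882)·88.95/924 = 0.0030229716
  Very large: (14939/24806)²·(1−1841/14939)·156/1841 = 0.026945351
  → Var(ȳ_str) = 0.065706427.
Var(ȳ_srs) = (1 − 2845/24806)·211.5/2845 = 0.065814786.
deff = 0.065706427 / 0.065814786 = 0.9984.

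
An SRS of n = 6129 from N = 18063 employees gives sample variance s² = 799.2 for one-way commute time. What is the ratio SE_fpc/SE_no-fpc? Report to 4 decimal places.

f = n/N = 6129/18063 = 0.33931241.
SE_no-fpc = √(s²/n) = 0.36110452; SE_fpc = √((1−f)s²/n) = 0.29351547.
Ratio = √(1−f) = 0.81282691.

0.8128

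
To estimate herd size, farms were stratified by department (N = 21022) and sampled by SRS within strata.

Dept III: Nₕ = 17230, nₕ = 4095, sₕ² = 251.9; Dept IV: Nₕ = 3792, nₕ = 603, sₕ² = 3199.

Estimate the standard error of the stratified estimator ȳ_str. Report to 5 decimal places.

0.42032

Var(ȳ_str) = Σₕ Wₕ²(1 − fₕ)sₕ²/nₕ with Wₕ = Nₕ/N, N = 21022.
Dept III: Wₕ = 0.81961754; term = 0.81961754²·(1 − 0.23766686)·251.9/4095 = 0.031502248.
Dept IV: Wₕ = 0.18038246; term = 0.18038246²·(1 − 0.15901899)·3199/603 = 0.14516827.
Sum = 0.17667052.
SE = √(0.17667052) = 0.42032.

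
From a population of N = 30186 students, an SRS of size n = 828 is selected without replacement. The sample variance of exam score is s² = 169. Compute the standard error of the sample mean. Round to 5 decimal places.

Under SRS without replacement, Var(ȳ) = (1 − f)·s²/n with f = n/N = 828/30186 = 0.02742993.
Var(ȳ) = (1 − 0.02742993)·169/828 = 0.97257007·0.20410628 = 0.19850766.
SE(ȳ) = √(0.19850766) = 0.44554.

0.44554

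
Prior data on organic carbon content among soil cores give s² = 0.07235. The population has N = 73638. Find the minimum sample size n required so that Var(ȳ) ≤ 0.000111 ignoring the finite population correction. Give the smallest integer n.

652

Without fpc, n₀ = s²/D = 0.07235/0.000111 = 651.8018.
Rounding up, n = 652.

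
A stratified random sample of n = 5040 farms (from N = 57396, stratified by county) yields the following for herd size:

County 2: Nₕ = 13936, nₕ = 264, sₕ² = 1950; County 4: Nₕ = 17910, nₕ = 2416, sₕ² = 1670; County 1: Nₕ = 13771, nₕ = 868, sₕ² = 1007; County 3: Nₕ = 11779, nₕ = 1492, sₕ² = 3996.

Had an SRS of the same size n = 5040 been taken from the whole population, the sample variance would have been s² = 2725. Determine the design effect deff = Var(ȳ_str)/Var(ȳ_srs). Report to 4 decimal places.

Var(ȳ_str) = Σ Wₕ²(1−fₕ)sₕ²/nₕ with Wₕ = Nₕ/57396:
  County 2: (13936/57396)²·(1−264/13936)·1950/264 = 0.42720627
  County 4: (17910/57396)²·(1−2416/17910)·1670/2416 = 0.058225795
  County 1: (13771/57396)²·(1−868/13771)·1007/868 = 0.062575261
  County 3: (11779/57396)²·(1−1492/11779)·3996/1492 = 0.098512324
  → Var(ȳ_str) = 0.64651965.
Var(ȳ_srs) = (1 − 5040/57396)·2725/5040 = 0.49319743.
deff = 0.64651965 / 0.49319743 = 1.3109.

1.3109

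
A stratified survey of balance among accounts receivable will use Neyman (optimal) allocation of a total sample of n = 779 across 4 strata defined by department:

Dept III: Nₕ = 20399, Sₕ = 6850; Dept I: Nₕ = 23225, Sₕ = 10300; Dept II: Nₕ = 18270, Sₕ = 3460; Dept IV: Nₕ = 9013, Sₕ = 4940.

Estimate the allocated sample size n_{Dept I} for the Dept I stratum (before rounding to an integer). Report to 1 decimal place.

Neyman allocation: nₕ = n·NₕSₕ / Σⱼ NⱼSⱼ.
Σ NⱼSⱼ = 20399·6850 + 23225·10300 + 18270·3460 + 9013·4940 = 4.8668907 × 10^8.
n_{Dept I} = 779·23225·10300 / (4.8668907 × 10^8) = 382.9.

382.9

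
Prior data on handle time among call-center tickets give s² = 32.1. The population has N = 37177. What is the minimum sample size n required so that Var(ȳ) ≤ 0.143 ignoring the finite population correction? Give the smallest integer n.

225

Without fpc, n₀ = s²/D = 32.1/0.143 = 224.4755.
Rounding up, n = 225.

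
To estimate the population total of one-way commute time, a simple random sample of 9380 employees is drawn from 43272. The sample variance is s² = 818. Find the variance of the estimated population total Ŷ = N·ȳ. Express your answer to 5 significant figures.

Var(Ŷ) = N²·Var(ȳ) = N²·(1 − n/N)·s²/n.
f = 9380/43272 = 0.21676835; Var(ȳ) = 0.78323165·818/9380 = 0.068303144.
Var(Ŷ) = 43272² · 0.068303144 = 1.2789531 × 10^8.

1.2790 × 10^8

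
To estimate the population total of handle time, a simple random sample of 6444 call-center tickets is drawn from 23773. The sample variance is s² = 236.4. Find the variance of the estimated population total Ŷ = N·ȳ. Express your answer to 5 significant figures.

Var(Ŷ) = N²·Var(ȳ) = N²·(1 − n/N)·s²/n.
f = 6444/23773 = 0.27106381; Var(ȳ) = 0.72893619·236.4/6444 = 0.026741234.
Var(Ŷ) = 23773² · 0.026741234 = 1.5112956 × 10^7.

1.5113 × 10^7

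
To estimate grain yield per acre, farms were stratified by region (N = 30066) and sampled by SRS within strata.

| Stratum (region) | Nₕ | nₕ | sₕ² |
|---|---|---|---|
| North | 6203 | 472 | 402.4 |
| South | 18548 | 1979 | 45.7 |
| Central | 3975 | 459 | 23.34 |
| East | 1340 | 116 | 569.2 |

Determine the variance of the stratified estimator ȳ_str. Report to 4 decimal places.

0.0511

Var(ȳ_str) = Σₕ Wₕ²(1 − fₕ)sₕ²/nₕ with Wₕ = Nₕ/N, N = 30066.
North: Wₕ = 0.20631278; term = 0.20631278²·(1 − 0.07609221)·402.4/472 = 0.033527167.
South: Wₕ = 0.61690947; term = 0.61690947²·(1 − 0.10669614)·45.7/1979 = 0.0078507742.
Central: Wₕ = 0.13220914; term = 0.13220914²·(1 − 0.11547170)·23.34/459 = 7.8618157 × 10^-4.
East: Wₕ = 0.04456862; term = 0.04456862²·(1 − 0.08656716)·569.2/116 = 0.0089031115.
Sum = 0.051067234.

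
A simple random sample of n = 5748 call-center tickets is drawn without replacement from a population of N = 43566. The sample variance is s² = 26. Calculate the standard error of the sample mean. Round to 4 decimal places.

0.0627

Under SRS without replacement, Var(ȳ) = (1 − f)·s²/n with f = n/N = 5748/43566 = 0.13193775.
Var(ȳ) = (1 − 0.13193775)·26/5748 = 0.86806225·0.0045233125 = 0.0039265168.
SE(ȳ) = √(0.0039265168) = 0.0627.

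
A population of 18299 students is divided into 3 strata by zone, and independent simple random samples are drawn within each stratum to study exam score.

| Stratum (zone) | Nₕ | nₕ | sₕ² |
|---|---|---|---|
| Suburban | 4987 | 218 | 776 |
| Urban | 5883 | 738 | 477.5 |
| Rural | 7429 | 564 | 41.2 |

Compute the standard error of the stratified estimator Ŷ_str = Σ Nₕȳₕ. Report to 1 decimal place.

Var(Ŷ_str) = Σₕ Nₕ²(1 − fₕ)sₕ²/nₕ.
Suburban: 4987²·(1 − 218/4987)·776/218 = 8.4658763 × 10^7.
Urban: 5883²·(1 − 738/5883)·477.5/738 = 1.9583993 × 10^7.
Rural: 7429²·(1 − 564/7429)·41.2/564 = 3.7255381 × 10^6.
Sum = 1.0796829 × 10^8.
SE = √(1.0796829 × 10^8) = 10390.8.

10390.8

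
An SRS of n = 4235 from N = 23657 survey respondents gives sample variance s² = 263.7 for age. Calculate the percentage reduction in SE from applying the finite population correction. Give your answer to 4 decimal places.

9.3919

f = n/N = 4235/23657 = 0.17901678.
SE_no-fpc = √(s²/n) = 0.24953321; SE_fpc = √((1−f)s²/n) = 0.22609736.
Ratio = √(1−f) = 0.90608124. Reduction = 100·(1 − 0.90608124) = 9.3919%.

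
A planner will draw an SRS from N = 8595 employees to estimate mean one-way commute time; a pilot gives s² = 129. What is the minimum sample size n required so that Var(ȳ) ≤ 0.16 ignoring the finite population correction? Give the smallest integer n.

Without fpc, n₀ = s²/D = 129/0.16 = 806.2500.
Rounding up, n = 807.

807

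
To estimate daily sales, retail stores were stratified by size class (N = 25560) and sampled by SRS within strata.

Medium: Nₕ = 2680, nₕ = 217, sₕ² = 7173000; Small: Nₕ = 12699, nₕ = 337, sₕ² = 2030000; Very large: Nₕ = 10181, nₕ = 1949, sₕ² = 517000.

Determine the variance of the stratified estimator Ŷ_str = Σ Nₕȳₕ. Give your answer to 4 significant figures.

Var(Ŷ_str) = Σₕ Nₕ²(1 − fₕ)sₕ²/nₕ.
Medium: 2680²·(1 − 217/2680)·7173000/217 = 2.1819274 × 10^11.
Small: 12699²·(1 − 337/12699)·2030000/337 = 9.4563688 × 10^11.
Very large: 10181²·(1 − 1949/10181)·517000/1949 = 2.2231794 × 10^10.
Sum = 1.1860614 × 10^12.

1.186 × 10^12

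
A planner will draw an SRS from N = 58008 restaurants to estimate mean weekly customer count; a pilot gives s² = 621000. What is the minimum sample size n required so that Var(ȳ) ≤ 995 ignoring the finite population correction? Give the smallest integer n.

Without fpc, n₀ = s²/D = 621000/995 = 624.1206.
Rounding up, n = 625.

625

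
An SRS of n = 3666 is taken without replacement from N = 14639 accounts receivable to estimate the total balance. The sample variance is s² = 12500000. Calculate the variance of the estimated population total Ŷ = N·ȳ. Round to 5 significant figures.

Var(Ŷ) = N²·Var(ȳ) = N²·(1 − n/N)·s²/n.
f = 3666/14639 = 0.25042694; Var(ȳ) = 0.74957306·12500000/3666 = 2555.8274.
Var(Ŷ) = 14639² · 2555.8274 = 5.4771463 × 10^11.

5.4771 × 10^11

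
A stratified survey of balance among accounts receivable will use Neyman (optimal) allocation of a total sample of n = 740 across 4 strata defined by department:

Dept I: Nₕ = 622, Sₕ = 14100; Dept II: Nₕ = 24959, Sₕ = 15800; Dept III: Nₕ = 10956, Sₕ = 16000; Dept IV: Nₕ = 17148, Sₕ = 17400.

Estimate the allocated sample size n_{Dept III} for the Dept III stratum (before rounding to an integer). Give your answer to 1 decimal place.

147.9

Neyman allocation: nₕ = n·NₕSₕ / Σⱼ NⱼSⱼ.
Σ NⱼSⱼ = 622·14100 + 24959·15800 + 10956·16000 + 17148·17400 = 8.767936 × 10^8.
n_{Dept III} = 740·10956·16000 / (8.767936 × 10^8) = 147.9.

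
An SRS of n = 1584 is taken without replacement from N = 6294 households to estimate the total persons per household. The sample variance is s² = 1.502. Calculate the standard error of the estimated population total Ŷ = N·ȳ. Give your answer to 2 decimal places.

Var(Ŷ) = N²·Var(ȳ) = N²·(1 − n/N)·s²/n.
f = 1584/6294 = 0.25166826; Var(ȳ) = 0.74833174·1.502/1584 = 7.0959235 × 10^-4.
Var(Ŷ) = 6294² · (7.0959235 × 10^-4) = 28110.101.
SE(Ŷ) = √(28110.101) = 167.66.

167.66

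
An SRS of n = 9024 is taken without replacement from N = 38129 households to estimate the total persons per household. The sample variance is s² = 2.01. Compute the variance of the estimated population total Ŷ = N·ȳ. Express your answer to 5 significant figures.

Var(Ŷ) = N²·Var(ȳ) = N²·(1 − n/N)·s²/n.
f = 9024/38129 = 0.23667025; Var(ȳ) = 0.76332975·2.01/9024 = 1.7002358 × 10^-4.
Var(Ŷ) = 38129² · (1.7002358 × 10^-4) = 247183.79.

247180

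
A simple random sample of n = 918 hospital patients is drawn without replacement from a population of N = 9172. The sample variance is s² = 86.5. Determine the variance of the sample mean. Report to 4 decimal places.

Under SRS without replacement, Var(ȳ) = (1 − f)·s²/n with f = n/N = 918/9172 = 0.10008722.
Var(ȳ) = (1 − 0.10008722)·86.5/918 = 0.89991278·0.09422658 = 0.084795703.

0.0848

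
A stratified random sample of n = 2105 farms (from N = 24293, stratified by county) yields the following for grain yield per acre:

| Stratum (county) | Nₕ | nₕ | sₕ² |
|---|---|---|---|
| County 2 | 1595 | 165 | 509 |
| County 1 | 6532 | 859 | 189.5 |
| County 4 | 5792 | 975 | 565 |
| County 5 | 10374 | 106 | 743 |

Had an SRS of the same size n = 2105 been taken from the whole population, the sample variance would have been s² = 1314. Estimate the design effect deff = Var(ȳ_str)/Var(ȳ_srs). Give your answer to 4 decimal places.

Var(ȳ_str) = Σ Wₕ²(1−fₕ)sₕ²/nₕ with Wₕ = Nₕ/24293:
  County 2: (1595/24293)²·(1−165/1595)·509/165 = 0.011922526
  County 1: (6532/24293)²·(1−859/6532)·189.5/859 = 0.013852007
  County 4: (5792/24293)²·(1−975/5792)·565/975 = 0.027395973
  County 5: (10374/24293)²·(1−106/10374)·743/106 = 1.2651813
  → Var(ȳ_str) = 1.3183518.
Var(ȳ_srs) = (1 − 2105/24293)·1314/2105 = 0.57013837.
deff = 1.3183518 / 0.57013837 = 2.3123.

2.3123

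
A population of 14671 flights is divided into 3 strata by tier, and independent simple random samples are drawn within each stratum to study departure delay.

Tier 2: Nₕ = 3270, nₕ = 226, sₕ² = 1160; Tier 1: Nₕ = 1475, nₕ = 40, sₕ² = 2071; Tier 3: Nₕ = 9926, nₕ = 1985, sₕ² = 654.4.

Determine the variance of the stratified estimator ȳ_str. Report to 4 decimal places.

Var(ȳ_str) = Σₕ Wₕ²(1 − fₕ)sₕ²/nₕ with Wₕ = Nₕ/N, N = 14671.
Tier 2: Wₕ = 0.22288869; term = 0.22288869²·(1 − 0.06911315)·1160/226 = 0.23736819.
Tier 1: Wₕ = 0.10053848; term = 0.10053848²·(1 − 0.02711864)·2071/40 = 0.50914865.
Tier 3: Wₕ = 0.67657283; term = 0.67657283²·(1 − 0.19997985)·654.4/1985 = 0.12072934.
Sum = 0.86724618.

0.8672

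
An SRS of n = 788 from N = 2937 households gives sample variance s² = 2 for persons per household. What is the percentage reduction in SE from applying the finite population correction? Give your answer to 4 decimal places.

f = n/N = 788/2937 = 0.26830099.
SE_no-fpc = √(s²/n) = 0.050379272; SE_fpc = √((1−f)s²/n) = 0.043094131.
Ratio = √(1−f) = 0.85539407. Reduction = 100·(1 − 0.85539407) = 14.4606%.

14.4606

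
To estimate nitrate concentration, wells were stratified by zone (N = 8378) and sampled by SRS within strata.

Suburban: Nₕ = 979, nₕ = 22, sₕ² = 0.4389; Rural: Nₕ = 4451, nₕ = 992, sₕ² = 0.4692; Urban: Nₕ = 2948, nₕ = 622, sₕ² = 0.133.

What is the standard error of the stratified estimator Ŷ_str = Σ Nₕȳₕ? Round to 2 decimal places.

Var(Ŷ_str) = Σₕ Nₕ²(1 − fₕ)sₕ²/nₕ.
Suburban: 979²·(1 − 22/979)·0.4389/22 = 18691.215.
Rural: 4451²·(1 − 992/4451)·0.4692/992 = 7282.0639.
Urban: 2948²·(1 − 622/2948)·0.133/622 = 1466.2177.
Sum = 27439.497.
SE = √(27439.497) = 165.65.

165.65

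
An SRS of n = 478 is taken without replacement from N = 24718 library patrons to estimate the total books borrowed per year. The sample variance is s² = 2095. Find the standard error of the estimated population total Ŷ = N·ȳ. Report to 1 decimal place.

Var(Ŷ) = N²·Var(ȳ) = N²·(1 − n/N)·s²/n.
f = 478/24718 = 0.01933813; Var(ȳ) = 0.98066187·2095/478 = 4.2980891.
Var(Ŷ) = 24718² · 4.2980891 = 2.6260444 × 10^9.
SE(Ŷ) = √(2.6260444 × 10^9) = 51244.9.

51244.9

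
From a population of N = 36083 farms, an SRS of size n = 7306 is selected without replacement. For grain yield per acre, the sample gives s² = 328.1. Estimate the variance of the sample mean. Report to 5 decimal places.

Under SRS without replacement, Var(ȳ) = (1 − f)·s²/n with f = n/N = 7306/36083 = 0.20247762.
Var(ȳ) = (1 − 0.20247762)·328.1/7306 = 0.79752238·0.044908295 = 0.03581537.

0.03582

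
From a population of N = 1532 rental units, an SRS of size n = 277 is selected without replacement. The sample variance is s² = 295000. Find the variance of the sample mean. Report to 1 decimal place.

Under SRS without replacement, Var(ȳ) = (1 − f)·s²/n with f = n/N = 277/1532 = 0.18080940.
Var(ȳ) = (1 − 0.18080940)·295000/277 = 0.81919060·1064.9819 = 872.4232.

872.4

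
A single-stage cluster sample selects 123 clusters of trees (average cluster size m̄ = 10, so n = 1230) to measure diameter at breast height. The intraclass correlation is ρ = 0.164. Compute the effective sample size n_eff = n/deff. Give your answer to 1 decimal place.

496.8

deff = 1 + (10 − 1)·0.164 = 1 + 1.476 = 2.476.
n_eff = 1230 / 2.476 = 496.8.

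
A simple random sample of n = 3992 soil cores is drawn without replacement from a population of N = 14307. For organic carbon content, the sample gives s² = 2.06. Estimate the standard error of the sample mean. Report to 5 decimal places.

Under SRS without replacement, Var(ȳ) = (1 − f)·s²/n with f = n/N = 3992/14307 = 0.27902425.
Var(ȳ) = (1 − 0.27902425)·2.06/3992 = 0.72097575·5.1603206 × 10^-4 = 3.720466 × 10^-4.
SE(ȳ) = √(3.720466 × 10^-4) = 0.01929.

0.01929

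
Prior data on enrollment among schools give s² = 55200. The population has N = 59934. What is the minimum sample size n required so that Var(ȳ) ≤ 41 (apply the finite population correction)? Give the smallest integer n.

1317

Without fpc, n₀ = s²/D = 55200/41 = 1346.3415.
With fpc, (1 − n/N)·s²/n ≤ D requires n ≥ n₀/(1 + n₀/N) = 1346.3415/(1 + 1346.3415/59934) = 1316.7621.
Rounding up, n = 1317.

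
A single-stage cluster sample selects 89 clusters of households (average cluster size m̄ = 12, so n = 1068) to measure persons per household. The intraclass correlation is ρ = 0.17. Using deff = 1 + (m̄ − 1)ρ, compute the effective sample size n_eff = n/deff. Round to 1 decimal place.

deff = 1 + (12 − 1)·0.17 = 1 + 1.87 = 2.87.
n_eff = 1068 / 2.87 = 372.1.

372.1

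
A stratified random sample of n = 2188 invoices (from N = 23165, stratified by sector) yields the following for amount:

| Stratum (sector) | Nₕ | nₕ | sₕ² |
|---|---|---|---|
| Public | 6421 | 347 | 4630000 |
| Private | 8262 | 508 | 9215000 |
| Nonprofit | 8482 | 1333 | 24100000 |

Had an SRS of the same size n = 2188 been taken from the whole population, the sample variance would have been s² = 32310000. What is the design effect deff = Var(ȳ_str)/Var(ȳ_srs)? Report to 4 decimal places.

0.3872

Var(ȳ_str) = Σ Wₕ²(1−fₕ)sₕ²/nₕ with Wₕ = Nₕ/23165:
  Public: (6421/23165)²·(1−347/6421)·4630000/347 = 969.76022
  Private: (8262/23165)²·(1−508/8262)·9215000/508 = 2165.5988
  Nonprofit: (8482/23165)²·(1−1333/8482)·24100000/1333 = 2042.9882
  → Var(ȳ_str) = 5178.3472.
Var(ȳ_srs) = (1 − 2188/23165)·32310000/2188 = 13372.134.
deff = 5178.3472 / 13372.134 = 0.3872.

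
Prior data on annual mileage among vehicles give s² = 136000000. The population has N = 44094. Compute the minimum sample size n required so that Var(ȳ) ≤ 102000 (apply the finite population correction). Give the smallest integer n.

Without fpc, n₀ = s²/D = 136000000/102000 = 1333.3333.
With fpc, (1 − n/N)·s²/n ≤ D requires n ≥ n₀/(1 + n₀/N) = 1333.3333/(1 + 1333.3333/44094) = 1294.1988.
Rounding up, n = 1295.

1295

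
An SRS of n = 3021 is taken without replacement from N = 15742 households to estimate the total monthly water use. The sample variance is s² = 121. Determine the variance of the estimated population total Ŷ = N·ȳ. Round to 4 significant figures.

Var(Ŷ) = N²·Var(ȳ) = N²·(1 − n/N)·s²/n.
f = 3021/15742 = 0.19190700; Var(ȳ) = 0.80809300·121/3021 = 0.032366519.
Var(Ŷ) = 15742² · 0.032366519 = 8.0207653 × 10^6.

8.021 × 10^6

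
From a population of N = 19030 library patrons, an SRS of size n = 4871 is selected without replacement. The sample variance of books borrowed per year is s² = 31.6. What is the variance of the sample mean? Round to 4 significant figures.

Under SRS without replacement, Var(ȳ) = (1 − f)·s²/n with f = n/N = 4871/19030 = 0.25596427.
Var(ȳ) = (1 − 0.25596427)·31.6/4871 = 0.74403573·0.0064873743 = 0.0048268383.

0.004827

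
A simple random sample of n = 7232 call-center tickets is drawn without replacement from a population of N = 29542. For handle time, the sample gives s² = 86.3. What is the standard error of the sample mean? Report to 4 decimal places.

0.0949

Under SRS without replacement, Var(ȳ) = (1 − f)·s²/n with f = n/N = 7232/29542 = 0.24480401.
Var(ȳ) = (1 − 0.24480401)·86.3/7232 = 0.75519599·0.011933075 = 0.0090118106.
SE(ȳ) = √(0.0090118106) = 0.0949.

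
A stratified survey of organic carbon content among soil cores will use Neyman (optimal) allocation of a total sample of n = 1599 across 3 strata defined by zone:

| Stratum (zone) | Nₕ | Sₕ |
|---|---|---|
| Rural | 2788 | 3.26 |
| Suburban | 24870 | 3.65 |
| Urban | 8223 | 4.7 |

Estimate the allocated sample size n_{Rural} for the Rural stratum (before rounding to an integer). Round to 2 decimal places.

Neyman allocation: nₕ = n·NₕSₕ / Σⱼ NⱼSⱼ.
Σ NⱼSⱼ = 2788·3.26 + 24870·3.65 + 8223·4.7 = 138512.48.
n_{Rural} = 1599·2788·3.26 / 138512.48 = 104.92.

104.92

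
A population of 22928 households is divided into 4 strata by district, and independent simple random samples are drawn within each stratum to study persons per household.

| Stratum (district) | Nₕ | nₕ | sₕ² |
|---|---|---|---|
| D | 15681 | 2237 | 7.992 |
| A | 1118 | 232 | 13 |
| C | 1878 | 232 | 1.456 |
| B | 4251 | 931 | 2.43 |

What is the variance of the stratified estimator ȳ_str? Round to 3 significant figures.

Var(ȳ_str) = Σₕ Wₕ²(1 − fₕ)sₕ²/nₕ with Wₕ = Nₕ/N, N = 22928.
D: Wₕ = 0.68392359; term = 0.68392359²·(1 − 0.14265672)·7.992/2237 = 0.0014327137.
A: Wₕ = 0.04876134; term = 0.04876134²·(1 − 0.20751342)·13/232 = 1.0558411 × 10^-4.
C: Wₕ = 0.08190858; term = 0.08190858²·(1 − 0.12353568)·1.456/232 = 3.6903407 × 10^-5.
B: Wₕ = 0.18540649; term = 0.18540649²·(1 − 0.21900729)·2.43/931 = 7.007344 × 10^-5.
Sum = 0.0016452747.

0.00165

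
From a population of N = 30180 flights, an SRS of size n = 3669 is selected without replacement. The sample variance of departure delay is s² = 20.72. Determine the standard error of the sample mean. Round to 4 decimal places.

Under SRS without replacement, Var(ȳ) = (1 − f)·s²/n with f = n/N = 3669/30180 = 0.12157058.
Var(ȳ) = (1 − 0.12157058)·20.72/3669 = 0.87842942·0.0056473153 = 0.004960768.
SE(ȳ) = √(0.004960768) = 0.0704.

0.0704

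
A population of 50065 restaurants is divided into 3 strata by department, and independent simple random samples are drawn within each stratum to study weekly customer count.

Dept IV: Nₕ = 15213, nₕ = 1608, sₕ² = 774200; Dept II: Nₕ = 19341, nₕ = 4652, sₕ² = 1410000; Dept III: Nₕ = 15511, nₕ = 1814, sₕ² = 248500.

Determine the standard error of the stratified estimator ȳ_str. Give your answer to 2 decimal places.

Var(ȳ_str) = Σₕ Wₕ²(1 − fₕ)sₕ²/nₕ with Wₕ = Nₕ/N, N = 50065.
Dept IV: Wₕ = 0.30386498; term = 0.30386498²·(1 − 0.10569907)·774200/1608 = 39.756862.
Dept II: Wₕ = 0.38631779; term = 0.38631779²·(1 − 0.24052531)·1410000/4652 = 34.35438.
Dept III: Wₕ = 0.30981724; term = 0.30981724²·(1 − 0.11694926)·248500/1814 = 11.611436.
Sum = 85.722678.
SE = √(85.722678) = 9.26.

9.26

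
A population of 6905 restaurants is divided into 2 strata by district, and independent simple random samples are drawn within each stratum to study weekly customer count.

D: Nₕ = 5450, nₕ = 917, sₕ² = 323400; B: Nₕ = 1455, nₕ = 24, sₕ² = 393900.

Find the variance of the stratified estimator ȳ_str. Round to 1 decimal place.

Var(ȳ_str) = Σₕ Wₕ²(1 − fₕ)sₕ²/nₕ with Wₕ = Nₕ/N, N = 6905.
D: Wₕ = 0.78928313; term = 0.78928313²·(1 − 0.16825688)·323400/917 = 182.7366.
B: Wₕ = 0.21071687; term = 0.21071687²·(1 − 0.01649485)·393900/24 = 716.72079.
Sum = 899.45739.

899.5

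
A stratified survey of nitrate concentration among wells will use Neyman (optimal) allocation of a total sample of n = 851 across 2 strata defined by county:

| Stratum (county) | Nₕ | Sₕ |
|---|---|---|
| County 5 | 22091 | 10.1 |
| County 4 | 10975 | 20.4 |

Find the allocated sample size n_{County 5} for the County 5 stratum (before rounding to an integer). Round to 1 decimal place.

424.8

Neyman allocation: nₕ = n·NₕSₕ / Σⱼ NⱼSⱼ.
Σ NⱼSⱼ = 22091·10.1 + 10975·20.4 = 447009.1.
n_{County 5} = 851·22091·10.1 / 447009.1 = 424.8.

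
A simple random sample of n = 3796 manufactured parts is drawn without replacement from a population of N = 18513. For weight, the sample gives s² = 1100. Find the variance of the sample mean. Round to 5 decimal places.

0.23036

Under SRS without replacement, Var(ȳ) = (1 − f)·s²/n with f = n/N = 3796/18513 = 0.20504510.
Var(ȳ) = (1 − 0.20504510)·1100/3796 = 0.79495490·0.28977871 = 0.23036101.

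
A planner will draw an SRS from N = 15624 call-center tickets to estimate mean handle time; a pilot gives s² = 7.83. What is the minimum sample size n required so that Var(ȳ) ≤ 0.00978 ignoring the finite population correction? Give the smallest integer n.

Without fpc, n₀ = s²/D = 7.83/0.00978 = 800.6135.
Rounding up, n = 801.

801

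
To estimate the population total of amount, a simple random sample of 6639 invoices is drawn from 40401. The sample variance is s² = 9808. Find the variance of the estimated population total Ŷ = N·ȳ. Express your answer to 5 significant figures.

Var(Ŷ) = N²·Var(ȳ) = N²·(1 − n/N)·s²/n.
f = 6639/40401 = 0.16432762; Var(ȳ) = 0.83567238·9808/6639 = 1.2345647.
Var(Ŷ) = 40401² · 1.2345647 = 2.0151069 × 10^9.

2.0151 × 10^9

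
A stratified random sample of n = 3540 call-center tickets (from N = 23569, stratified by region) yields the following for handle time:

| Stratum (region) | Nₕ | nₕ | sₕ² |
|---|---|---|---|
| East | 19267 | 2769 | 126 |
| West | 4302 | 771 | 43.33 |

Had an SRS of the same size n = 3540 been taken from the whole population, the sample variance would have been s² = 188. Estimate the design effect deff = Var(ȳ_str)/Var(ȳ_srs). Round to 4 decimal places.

Var(ȳ_str) = Σ Wₕ²(1−fₕ)sₕ²/nₕ with Wₕ = Nₕ/23569:
  East: (19267/23569)²·(1−2769/19267)·126/2769 = 0.026038183
  West: (4302/23569)²·(1−771/4302)·43.33/771 = 0.0015368098
  → Var(ȳ_str) = 0.027574993.
Var(ȳ_srs) = (1 − 3540/23569)·188/3540 = 0.045130765.
deff = 0.027574993 / 0.045130765 = 0.6110.

0.6110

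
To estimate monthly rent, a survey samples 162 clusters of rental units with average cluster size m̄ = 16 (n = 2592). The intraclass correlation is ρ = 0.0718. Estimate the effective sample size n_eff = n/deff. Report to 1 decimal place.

1248.0

deff = 1 + (16 − 1)·0.0718 = 1 + 1.077 = 2.077.
n_eff = 2592 / 2.077 = 1248.0.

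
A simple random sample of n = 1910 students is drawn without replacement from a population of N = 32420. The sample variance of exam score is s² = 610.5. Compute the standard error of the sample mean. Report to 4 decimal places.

Under SRS without replacement, Var(ȳ) = (1 − f)·s²/n with f = n/N = 1910/32420 = 0.05891425.
Var(ȳ) = (1 − 0.05891425)·610.5/1910 = 0.94108575·0.31963351 = 0.30080254.
SE(ȳ) = √(0.30080254) = 0.5485.

0.5485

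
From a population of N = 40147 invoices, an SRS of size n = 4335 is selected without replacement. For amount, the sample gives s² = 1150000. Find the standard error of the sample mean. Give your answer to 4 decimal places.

15.3830

Under SRS without replacement, Var(ȳ) = (1 − f)·s²/n with f = n/N = 4335/40147 = 0.10797818.
Var(ȳ) = (1 − 0.10797818)·1150000/4335 = 0.89202182·265.28258 = 236.63785.
SE(ȳ) = √(236.63785) = 15.3830.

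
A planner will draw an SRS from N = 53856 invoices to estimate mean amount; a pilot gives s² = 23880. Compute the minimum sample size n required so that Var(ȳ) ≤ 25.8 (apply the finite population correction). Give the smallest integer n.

Without fpc, n₀ = s²/D = 23880/25.8 = 925.5814.
With fpc, (1 − n/N)·s²/n ≤ D requires n ≥ n₀/(1 + n₀/N) = 925.5814/(1 + 925.5814/53856) = 909.9429.
Rounding up, n = 910.

910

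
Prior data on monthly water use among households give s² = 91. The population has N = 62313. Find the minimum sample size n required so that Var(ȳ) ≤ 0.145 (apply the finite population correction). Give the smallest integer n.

622

Without fpc, n₀ = s²/D = 91/0.145 = 627.5862.
With fpc, (1 − n/N)·s²/n ≤ D requires n ≥ n₀/(1 + n₀/N) = 627.5862/(1 + 627.5862/62313) = 621.3285.
Rounding up, n = 622.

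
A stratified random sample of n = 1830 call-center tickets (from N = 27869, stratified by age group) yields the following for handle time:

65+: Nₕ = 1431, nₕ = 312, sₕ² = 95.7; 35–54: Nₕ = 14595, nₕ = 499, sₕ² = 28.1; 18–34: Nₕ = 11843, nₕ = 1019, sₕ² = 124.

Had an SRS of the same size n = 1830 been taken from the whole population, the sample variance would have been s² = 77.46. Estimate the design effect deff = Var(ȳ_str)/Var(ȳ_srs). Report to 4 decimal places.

Var(ȳ_str) = Σ Wₕ²(1−fₕ)sₕ²/nₕ with Wₕ = Nₕ/27869:
  65+: (1431/27869)²·(1−312/1431)·95.7/312 = 6.3238898 × 10^-4
  35–54: (14595/27869)²·(1−499/14595)·28.1/499 = 0.014916365
  18–34: (11843/27869)²·(1−1019/11843)·124/1019 = 0.020084186
  → Var(ȳ_str) = 0.03563294.
Var(ȳ_srs) = (1 − 1830/27869)·77.46/1830 = 0.039548437.
deff = 0.03563294 / 0.039548437 = 0.9010.

0.9010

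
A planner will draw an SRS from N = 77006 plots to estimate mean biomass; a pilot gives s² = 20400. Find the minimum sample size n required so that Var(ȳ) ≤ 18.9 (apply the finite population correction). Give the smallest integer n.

Without fpc, n₀ = s²/D = 20400/18.9 = 1079.3651.
With fpc, (1 − n/N)·s²/n ≤ D requires n ≥ n₀/(1 + n₀/N) = 1079.3651/(1 + 1079.3651/77006) = 1064.4452.
Rounding up, n = 1065.

1065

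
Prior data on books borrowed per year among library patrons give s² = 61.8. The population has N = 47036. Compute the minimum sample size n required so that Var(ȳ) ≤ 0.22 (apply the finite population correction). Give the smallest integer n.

280

Without fpc, n₀ = s²/D = 61.8/0.22 = 280.9091.
With fpc, (1 − n/N)·s²/n ≤ D requires n ≥ n₀/(1 + n₀/N) = 280.9091/(1 + 280.9091/47036) = 279.2414.
Rounding up, n = 280.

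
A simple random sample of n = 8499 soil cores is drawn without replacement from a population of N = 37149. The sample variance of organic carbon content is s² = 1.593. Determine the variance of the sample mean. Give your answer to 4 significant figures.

Under SRS without replacement, Var(ȳ) = (1 − f)·s²/n with f = n/N = 8499/37149 = 0.22878139.
Var(ȳ) = (1 − 0.22878139)·1.593/8499 = 0.77121861·1.8743382 × 10^-4 = 1.4455245 × 10^-4.

1.446 × 10^-4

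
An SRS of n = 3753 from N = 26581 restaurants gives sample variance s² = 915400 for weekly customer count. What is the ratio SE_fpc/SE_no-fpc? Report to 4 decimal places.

f = n/N = 3753/26581 = 0.14119108.
SE_no-fpc = √(s²/n) = 15.617667; SE_fpc = √((1−f)s²/n) = 14.473196.
Ratio = √(1−f) = 0.92671944.

0.9267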